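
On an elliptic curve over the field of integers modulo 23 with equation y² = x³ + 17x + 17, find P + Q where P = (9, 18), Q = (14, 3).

(9, 18) + (14, 3). λ = (3 - 18)/(14 - 9) ≡ 8/5 mod 23. 5⁻¹ ≡ 14 (mod 23) since 5·14 = 70 ≡ 1, so λ ≡ 20.
  x = λ² - 9 - 14 = 400 - 23 ≡ 9; y = λ·(9 - 9) - 18 ≡ 5. → (9, 5)

(9, 5)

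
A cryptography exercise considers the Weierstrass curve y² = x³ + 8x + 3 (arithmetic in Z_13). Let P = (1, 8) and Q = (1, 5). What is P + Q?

The two points share x = 1 and their y-coordinates satisfy 8 + 5 ≡ 0 (mod 13), so they are inverses. Their sum is O.

O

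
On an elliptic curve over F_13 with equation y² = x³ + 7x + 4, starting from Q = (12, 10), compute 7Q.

(12, 10)

Double-and-add on 7 = (111)₂. Start with Q = (12, 10) for the leading 1-bit.
double: tangent at (12, 10): λ = (3·12² + 7)/(2·10) ≡ 10/7. 7⁻¹ ≡ 2 (mod 13), so λ ≡ 10·2 ≡ 7.
  x = λ² - 12 - 12 = 49 - 24 ≡ 12; y = λ·(12 - 12) - 10 ≡ 3. → (12, 3)
add Q: (12, 3) + (12, 10): same x and y₁ ≡ -y₂, so the sum is 𝒪.
double: 𝒪 + 𝒪 = 𝒪 (identity).
add Q: 𝒪 + (12, 10) = (12, 10) (identity).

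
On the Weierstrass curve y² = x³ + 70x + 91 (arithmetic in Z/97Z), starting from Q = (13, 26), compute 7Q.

(24, 50)

Repeated addition: build up to 7Q.
2Q: tangent at (13, 26): λ = (3·13² + 70)/(2·26) ≡ 92/52. 52⁻¹ ≡ 28 (mod 97), so λ ≡ 92·28 ≡ 54.
  x = λ² - 13 - 13 = 2916 - 26 ≡ 77; y = λ·(13 - 77) - 26 ≡ 10. → (77, 10)
3Q: (77, 10) + (13, 26). λ = (26 - 10)/(13 - 77) ≡ 16/33 mod 97. 33⁻¹ ≡ 50 (mod 97), so λ ≡ 24.
  x = λ² - 77 - 13 = 576 - 90 ≡ 1; y = λ·(77 - 1) - 10 ≡ 68. → (1, 68)
4Q: (1, 68) + (13, 26). λ = (26 - 68)/(13 - 1) ≡ 55/12 mod 97. 12⁻¹ ≡ 89 (mod 97), so λ ≡ 45.
  x = λ² - 1 - 13 = 2025 - 14 ≡ 71; y = λ·(1 - 71) - 68 ≡ 80. → (71, 80)
5Q: (71, 80) + (13, 26). λ = (26 - 80)/(13 - 71) ≡ 43/39 mod 97. 39⁻¹ ≡ 5 (mod 97) since 39·5 = 195 ≡ 1, so λ ≡ 21.
  x = λ² - 71 - 13 = 441 - 84 ≡ 66; y = λ·(71 - 66) - 80 ≡ 25. → (66, 25)
6Q: (66, 25) + (13, 26). λ = (26 - 25)/(13 - 66) ≡ 1/44 mod 97. 44⁻¹ ≡ 86 (mod 97) since 44·86 = 3784 ≡ 1, so λ ≡ 86.
  x = λ² - 66 - 13 = 7396 - 79 ≡ 42; y = λ·(66 - 42) - 25 ≡ 2. → (42, 2)
7Q: (42, 2) + (13, 26). λ = (26 - 2)/(13 - 42) ≡ 24/68 mod 97. 68⁻¹ ≡ 10 (mod 97), so λ ≡ 46.
  x = λ² - 42 - 13 = 2116 - 55 ≡ 24; y = λ·(42 - 24) - 2 ≡ 50. → (24, 50)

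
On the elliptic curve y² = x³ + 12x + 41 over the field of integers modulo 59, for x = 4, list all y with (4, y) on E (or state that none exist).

25, 34

x³ + 12x + 41 = 153 ≡ 35 (mod 59).
Square roots of 35 mod 59: 25 and 34 (since 25² = 625 ≡ 35).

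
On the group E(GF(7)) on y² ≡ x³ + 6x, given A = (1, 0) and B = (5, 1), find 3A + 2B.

O

First 3A:
Repeated addition: build up to 3A.
2A: (1, 0) + (1, 0): same x and y₁ ≡ -y₂, so the sum is O.
3A: O + (1, 0) = (1, 0) (identity).
3A = (1, 0).
Next 2B:
Repeated addition: build up to 2B.
2B: tangent at (5, 1): λ = (3·5² + 6)/(2·1) ≡ 4/2. 2⁻¹ ≡ 4 (mod 7), so λ ≡ 4·4 ≡ 2.
  x = λ² - 5 - 5 = 4 - 10 ≡ 1; y = λ·(5 - 1) - 1 ≡ 0. → (1, 0)
2B = (1, 0).
Finally 3A + 2B:
(1, 0) + (1, 0): same x and y₁ ≡ -y₂, so the sum is O.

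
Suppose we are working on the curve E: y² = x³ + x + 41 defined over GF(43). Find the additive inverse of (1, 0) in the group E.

-(1, 0) = (1, -0 mod 43) = (1, 0).

(1, 0)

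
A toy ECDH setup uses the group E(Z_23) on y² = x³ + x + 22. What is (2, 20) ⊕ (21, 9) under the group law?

(9, 1)

(2, 20) + (21, 9). λ = (9 - 20)/(21 - 2) ≡ 12/19 mod 23. 19⁻¹ ≡ 17 (mod 23) since 19·17 = 323 ≡ 1, so λ ≡ 20.
  x = λ² - 2 - 21 = 400 - 23 ≡ 9; y = λ·(2 - 9) - 20 ≡ 1. → (9, 1)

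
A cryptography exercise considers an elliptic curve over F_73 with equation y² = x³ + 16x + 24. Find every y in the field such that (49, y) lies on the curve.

none

x³ + 16x + 24 = 118457 ≡ 51 (mod 73).
51 is a non-residue mod 73; no y exists.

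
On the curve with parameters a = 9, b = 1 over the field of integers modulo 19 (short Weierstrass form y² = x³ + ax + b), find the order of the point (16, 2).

9

2P: tangent at (16, 2): λ = (3·16² + 9)/(2·2) ≡ 17/4. 4⁻¹ ≡ 5 (mod 19), so λ ≡ 17·5 ≡ 9.
  x = λ² - 16 - 16 = 81 - 32 ≡ 11; y = λ·(16 - 11) - 2 ≡ 5. → (11, 5)
3P: (11, 5) + (16, 2). λ = (2 - 5)/(16 - 11) ≡ 16/5 mod 19. 5⁻¹ ≡ 4 (mod 19), so λ ≡ 7.
  x = λ² - 11 - 16 = 49 - 27 ≡ 3; y = λ·(11 - 3) - 5 ≡ 13. → (3, 13)
4P: (3, 13) + (16, 2). λ = (2 - 13)/(16 - 3) ≡ 8/13 mod 19. 13⁻¹ ≡ 3 (mod 19), so λ ≡ 5.
  x = λ² - 3 - 16 = 25 - 19 ≡ 6; y = λ·(3 - 6) - 13 ≡ 10. → (6, 10)
5P: (6, 10) + (16, 2). λ = (2 - 10)/(16 - 6) ≡ 11/10 mod 19. 10⁻¹ ≡ 2 (mod 19) since 10·2 = 20 ≡ 1, so λ ≡ 3.
  x = λ² - 6 - 16 = 9 - 22 ≡ 6; y = λ·(6 - 6) - 10 ≡ 9. → (6, 9)
6P: (6, 9) + (16, 2). λ = (2 - 9)/(16 - 6) ≡ 12/10 mod 19. 10⁻¹ ≡ 2 (mod 19), so λ ≡ 5.
  x = λ² - 6 - 16 = 25 - 22 ≡ 3; y = λ·(6 - 3) - 9 ≡ 6. → (3, 6)
7P: (3, 6) + (16, 2). λ = (2 - 6)/(16 - 3) ≡ 15/13 mod 19. 13⁻¹ ≡ 3 (mod 19) since 13·3 = 39 ≡ 1, so λ ≡ 7.
  x = λ² - 3 - 16 = 49 - 19 ≡ 11; y = λ·(3 - 11) - 6 ≡ 14. → (11, 14)
8P: (11, 14) + (16, 2). λ = (2 - 14)/(16 - 11) ≡ 7/5 mod 19. 5⁻¹ ≡ 4 (mod 19), so λ ≡ 9.
  x = λ² - 11 - 16 = 81 - 27 ≡ 16; y = λ·(11 - 16) - 14 ≡ 17. → (16, 17)
9P: (16, 17) + (16, 2): same x and y₁ ≡ -y₂, so the sum is O.
9P = O, so the order is 9.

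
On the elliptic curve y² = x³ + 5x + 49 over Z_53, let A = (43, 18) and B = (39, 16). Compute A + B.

(11, 51)

(43, 18) + (39, 16). λ = (16 - 18)/(39 - 43) ≡ 51/49 mod 53. 49⁻¹ ≡ 13 (mod 53) since 49·13 = 637 ≡ 1, so λ ≡ 27.
  x = λ² - 43 - 39 = 729 - 82 ≡ 11; y = λ·(43 - 11) - 18 ≡ 51. → (11, 51)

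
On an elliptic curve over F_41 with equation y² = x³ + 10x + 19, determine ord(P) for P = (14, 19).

7

2P: tangent at (14, 19): λ = (3·14² + 10)/(2·19) ≡ 24/38. 38⁻¹ ≡ 27 (mod 41), so λ ≡ 24·27 ≡ 33.
  x = λ² - 14 - 14 = 1089 - 28 ≡ 36; y = λ·(14 - 36) - 19 ≡ 34. → (36, 34)
3P: (36, 34) + (14, 19). λ = (19 - 34)/(14 - 36) ≡ 26/19 mod 41. 19⁻¹ ≡ 13 (mod 41), so λ ≡ 10.
  x = λ² - 36 - 14 = 100 - 50 ≡ 9; y = λ·(36 - 9) - 34 ≡ 31. → (9, 31)
4P: (9, 31) + (14, 19). λ = (19 - 31)/(14 - 9) ≡ 29/5 mod 41. 5⁻¹ ≡ 33 (mod 41), so λ ≡ 14.
  x = λ² - 9 - 14 = 196 - 23 ≡ 9; y = λ·(9 - 9) - 31 ≡ 10. → (9, 10)
5P: (9, 10) + (14, 19). λ = (19 - 10)/(14 - 9) ≡ 9/5 mod 41. 5⁻¹ ≡ 33 (mod 41) since 5·33 = 165 ≡ 1, so λ ≡ 10.
  x = λ² - 9 - 14 = 100 - 23 ≡ 36; y = λ·(9 - 36) - 10 ≡ 7. → (36, 7)
6P: (36, 7) + (14, 19). λ = (19 - 7)/(14 - 36) ≡ 12/19 mod 41. 19⁻¹ ≡ 13 (mod 41) since 19·13 = 247 ≡ 1, so λ ≡ 33.
  x = λ² - 36 - 14 = 1089 - 50 ≡ 14; y = λ·(36 - 14) - 7 ≡ 22. → (14, 22)
7P: (14, 22) + (14, 19): same x and y₁ ≡ -y₂, so the sum is O.
7P = O, so the order is 7.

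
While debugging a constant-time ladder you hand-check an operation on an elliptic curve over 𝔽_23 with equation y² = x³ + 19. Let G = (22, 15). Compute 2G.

tangent at (22, 15): λ = (3·22² + 0)/(2·15) ≡ 3/7. 7⁻¹ ≡ 10 (mod 23), so λ ≡ 3·10 ≡ 7.
  x = λ² - 22 - 22 = 49 - 44 ≡ 5; y = λ·(22 - 5) - 15 ≡ 12. → (5, 12)

(5, 12)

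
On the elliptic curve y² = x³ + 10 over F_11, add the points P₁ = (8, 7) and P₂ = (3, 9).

(8, 7) + (3, 9). λ = (9 - 7)/(3 - 8) ≡ 2/6 mod 11. 6⁻¹ ≡ 2 (mod 11) since 6·2 = 12 ≡ 1, so λ ≡ 4.
  x = λ² - 8 - 3 = 16 - 11 ≡ 5; y = λ·(8 - 5) - 7 ≡ 5. → (5, 5)

(5, 5)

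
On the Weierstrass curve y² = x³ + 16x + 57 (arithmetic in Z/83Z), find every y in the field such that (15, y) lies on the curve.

none

x³ + 16x + 57 = 3672 ≡ 20 (mod 83).
20 is a non-residue mod 83; no y exists.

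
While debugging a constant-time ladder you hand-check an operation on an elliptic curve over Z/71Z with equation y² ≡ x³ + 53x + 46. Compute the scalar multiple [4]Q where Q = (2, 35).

Repeated addition: build up to 4Q.
2Q: tangent at (2, 35): λ = (3·2² + 53)/(2·35) ≡ 65/70. 70⁻¹ ≡ 70 (mod 71), so λ ≡ 65·70 ≡ 6.
  x = λ² - 2 - 2 = 36 - 4 ≡ 32; y = λ·(2 - 32) - 35 ≡ 69. → (32, 69)
3Q: (32, 69) + (2, 35). λ = (35 - 69)/(2 - 32) ≡ 37/41 mod 71. 41⁻¹ ≡ 26 (mod 71) since 41·26 = 1066 ≡ 1, so λ ≡ 39.
  x = λ² - 32 - 2 = 1521 - 34 ≡ 67; y = λ·(32 - 67) - 69 ≡ 57. → (67, 57)
4Q: (67, 57) + (2, 35). λ = (35 - 57)/(2 - 67) ≡ 49/6 mod 71. 6⁻¹ ≡ 12 (mod 71) since 6·12 = 72 ≡ 1, so λ ≡ 20.
  x = λ² - 67 - 2 = 400 - 69 ≡ 47; y = λ·(67 - 47) - 57 ≡ 59. → (47, 59)

(47, 59)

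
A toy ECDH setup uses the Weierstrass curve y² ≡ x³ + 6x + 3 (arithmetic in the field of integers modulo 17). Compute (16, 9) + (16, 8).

O

The two points share x = 16 and their y-coordinates satisfy 9 + 8 ≡ 0 (mod 17), so they are inverses. Their sum is 𝒪.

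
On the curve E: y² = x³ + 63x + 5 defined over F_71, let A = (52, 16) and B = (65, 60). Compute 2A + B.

O

First 2A:
Repeated addition: build up to 2A.
2A: tangent at (52, 16): λ = (3·52² + 63)/(2·16) ≡ 10/32. 32⁻¹ ≡ 20 (mod 71) since 32·20 = 640 ≡ 1, so λ ≡ 10·20 ≡ 58.
  x = λ² - 52 - 52 = 3364 - 104 ≡ 65; y = λ·(52 - 65) - 16 ≡ 11. → (65, 11)
2A = (65, 11).
Finally 2A + B:
(65, 11) + (65, 60): same x and y₁ ≡ -y₂, so the sum is O.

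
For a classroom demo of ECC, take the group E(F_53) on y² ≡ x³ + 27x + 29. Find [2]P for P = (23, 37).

(44, 45)

tangent at (23, 37): λ = (3·23² + 27)/(2·37) ≡ 24/21. 21⁻¹ ≡ 48 (mod 53) since 21·48 = 1008 ≡ 1, so λ ≡ 24·48 ≡ 39.
  x = λ² - 23 - 23 = 1521 - 46 ≡ 44; y = λ·(23 - 44) - 37 ≡ 45. → (44, 45)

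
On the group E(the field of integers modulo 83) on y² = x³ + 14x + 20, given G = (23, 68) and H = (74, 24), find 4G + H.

(11, 54)

First 4G:
Repeated addition: build up to 4G.
2G: tangent at (23, 68): λ = (3·23² + 14)/(2·68) ≡ 24/53. 53⁻¹ ≡ 47 (mod 83) since 53·47 = 2491 ≡ 1, so λ ≡ 24·47 ≡ 49.
  x = λ² - 23 - 23 = 2401 - 46 ≡ 31; y = λ·(23 - 31) - 68 ≡ 38. → (31, 38)
3G: (31, 38) + (23, 68). λ = (68 - 38)/(23 - 31) ≡ 30/75 mod 83. 75⁻¹ ≡ 31 (mod 83), so λ ≡ 17.
  x = λ² - 31 - 23 = 289 - 54 ≡ 69; y = λ·(31 - 69) - 38 ≡ 63. → (69, 63)
4G: (69, 63) + (23, 68). λ = (68 - 63)/(23 - 69) ≡ 5/37 mod 83. 37⁻¹ ≡ 9 (mod 83), so λ ≡ 45.
  x = λ² - 69 - 23 = 2025 - 92 ≡ 24; y = λ·(69 - 24) - 63 ≡ 53. → (24, 53)
4G = (24, 53).
Finally 4G + H:
(24, 53) + (74, 24). λ = (24 - 53)/(74 - 24) ≡ 54/50 mod 83. 50⁻¹ ≡ 5 (mod 83) since 50·5 = 250 ≡ 1, so λ ≡ 21.
  x = λ² - 24 - 74 = 441 - 98 ≡ 11; y = λ·(24 - 11) - 53 ≡ 54. → (11, 54)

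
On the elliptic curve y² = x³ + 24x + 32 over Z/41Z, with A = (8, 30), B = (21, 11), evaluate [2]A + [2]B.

First 2A:
Repeated addition: build up to 2A.
2A: tangent at (8, 30): λ = (3·8² + 24)/(2·30) ≡ 11/19. 19⁻¹ ≡ 13 (mod 41) since 19·13 = 247 ≡ 1, so λ ≡ 11·13 ≡ 20.
  x = λ² - 8 - 8 = 400 - 16 ≡ 15; y = λ·(8 - 15) - 30 ≡ 35. → (15, 35)
2A = (15, 35).
Next 2B:
Repeated addition: build up to 2B.
2B: tangent at (21, 11): λ = (3·21² + 24)/(2·11) ≡ 35/22. 22⁻¹ ≡ 28 (mod 41) since 22·28 = 616 ≡ 1, so λ ≡ 35·28 ≡ 37.
  x = λ² - 21 - 21 = 1369 - 42 ≡ 15; y = λ·(21 - 15) - 11 ≡ 6. → (15, 6)
2B = (15, 6).
Finally 2A + 2B:
(15, 35) + (15, 6): same x and y₁ ≡ -y₂, so the sum is the point at infinity.

O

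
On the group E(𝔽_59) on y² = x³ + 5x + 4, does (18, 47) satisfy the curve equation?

y² = 47² ≡ 26; x³ + 5x + 4 = 5926 ≡ 26 (mod 59). 26 = 26.

yes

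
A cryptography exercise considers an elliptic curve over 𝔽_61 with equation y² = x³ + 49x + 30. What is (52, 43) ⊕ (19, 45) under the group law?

(37, 6)

(52, 43) + (19, 45). λ = (45 - 43)/(19 - 52) ≡ 2/28 mod 61. 28⁻¹ ≡ 24 (mod 61) since 28·24 = 672 ≡ 1, so λ ≡ 48.
  x = λ² - 52 - 19 = 2304 - 71 ≡ 37; y = λ·(52 - 37) - 43 ≡ 6. → (37, 6)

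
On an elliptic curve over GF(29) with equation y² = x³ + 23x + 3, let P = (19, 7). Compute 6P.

(24, 16)

Double-and-add on 6 = (110)₂. Start with P = (19, 7) for the leading 1-bit.
double: tangent at (19, 7): λ = (3·19² + 23)/(2·7) ≡ 4/14. 14⁻¹ ≡ 27 (mod 29), so λ ≡ 4·27 ≡ 21.
  x = λ² - 19 - 19 = 441 - 38 ≡ 26; y = λ·(19 - 26) - 7 ≡ 20. → (26, 20)
add P: (26, 20) + (19, 7). λ = (7 - 20)/(19 - 26) ≡ 16/22 mod 29. 22⁻¹ ≡ 4 (mod 29), so λ ≡ 6.
  x = λ² - 26 - 19 = 36 - 45 ≡ 20; y = λ·(26 - 20) - 20 ≡ 16. → (20, 16)
double: tangent at (20, 16): λ = (3·20² + 23)/(2·16) ≡ 5/3. 3⁻¹ ≡ 10 (mod 29) since 3·10 = 30 ≡ 1, so λ ≡ 5·10 ≡ 21.
  x = λ² - 20 - 20 = 441 - 40 ≡ 24; y = λ·(20 - 24) - 16 ≡ 16. → (24, 16)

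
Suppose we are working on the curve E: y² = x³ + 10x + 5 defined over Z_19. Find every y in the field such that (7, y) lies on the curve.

0

x³ + 10x + 5 = 418 ≡ 0 (mod 19).
Only y = 0 satisfies y² ≡ 0.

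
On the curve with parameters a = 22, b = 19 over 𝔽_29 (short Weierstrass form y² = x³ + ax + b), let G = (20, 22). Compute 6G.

(26, 19)

Repeated addition: build up to 6G.
2G: tangent at (20, 22): λ = (3·20² + 22)/(2·22) ≡ 4/15. 15⁻¹ ≡ 2 (mod 29) since 15·2 = 30 ≡ 1, so λ ≡ 4·2 ≡ 8.
  x = λ² - 20 - 20 = 64 - 40 ≡ 24; y = λ·(20 - 24) - 22 ≡ 4. → (24, 4)
3G: (24, 4) + (20, 22). λ = (22 - 4)/(20 - 24) ≡ 18/25 mod 29. 25⁻¹ ≡ 7 (mod 29) since 25·7 = 175 ≡ 1, so λ ≡ 10.
  x = λ² - 24 - 20 = 100 - 44 ≡ 27; y = λ·(24 - 27) - 4 ≡ 24. → (27, 24)
4G: (27, 24) + (20, 22). λ = (22 - 24)/(20 - 27) ≡ 27/22 mod 29. 22⁻¹ ≡ 4 (mod 29), so λ ≡ 21.
  x = λ² - 27 - 20 = 441 - 47 ≡ 17; y = λ·(27 - 17) - 24 ≡ 12. → (17, 12)
5G: (17, 12) + (20, 22). λ = (22 - 12)/(20 - 17) ≡ 10/3 mod 29. 3⁻¹ ≡ 10 (mod 29) since 3·10 = 30 ≡ 1, so λ ≡ 13.
  x = λ² - 17 - 20 = 169 - 37 ≡ 16; y = λ·(17 - 16) - 12 ≡ 1. → (16, 1)
6G: (16, 1) + (20, 22). λ = (22 - 1)/(20 - 16) ≡ 21/4 mod 29. 4⁻¹ ≡ 22 (mod 29), so λ ≡ 27.
  x = λ² - 16 - 20 = 729 - 36 ≡ 26; y = λ·(16 - 26) - 1 ≡ 19. → (26, 19)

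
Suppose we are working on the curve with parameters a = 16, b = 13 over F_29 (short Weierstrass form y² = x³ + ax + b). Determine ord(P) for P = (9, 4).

5

2P: tangent at (9, 4): λ = (3·9² + 16)/(2·4) ≡ 27/8. 8⁻¹ ≡ 11 (mod 29), so λ ≡ 27·11 ≡ 7.
  x = λ² - 9 - 9 = 49 - 18 ≡ 2; y = λ·(9 - 2) - 4 ≡ 16. → (2, 16)
3P: (2, 16) + (9, 4). λ = (4 - 16)/(9 - 2) ≡ 17/7 mod 29. 7⁻¹ ≡ 25 (mod 29), so λ ≡ 19.
  x = λ² - 2 - 9 = 361 - 11 ≡ 2; y = λ·(2 - 2) - 16 ≡ 13. → (2, 13)
4P: (2, 13) + (9, 4). λ = (4 - 13)/(9 - 2) ≡ 20/7 mod 29. 7⁻¹ ≡ 25 (mod 29) since 7·25 = 175 ≡ 1, so λ ≡ 7.
  x = λ² - 2 - 9 = 49 - 11 ≡ 9; y = λ·(2 - 9) - 13 ≡ 25. → (9, 25)
5P: (9, 25) + (9, 4): same x and y₁ ≡ -y₂, so the sum is ∞.
5P = ∞, so the order is 5.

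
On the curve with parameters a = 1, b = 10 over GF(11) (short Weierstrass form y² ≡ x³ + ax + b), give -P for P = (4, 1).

(4, 10)

-(4, 1) = (4, -1 mod 11) = (4, 10).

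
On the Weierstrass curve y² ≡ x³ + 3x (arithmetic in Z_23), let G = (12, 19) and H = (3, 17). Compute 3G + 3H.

First 3G:
Repeated addition: build up to 3G.
2G: tangent at (12, 19): λ = (3·12² + 3)/(2·19) ≡ 21/15. 15⁻¹ ≡ 20 (mod 23), so λ ≡ 21·20 ≡ 6.
  x = λ² - 12 - 12 = 36 - 24 ≡ 12; y = λ·(12 - 12) - 19 ≡ 4. → (12, 4)
3G: (12, 4) + (12, 19): same x and y₁ ≡ -y₂, so the sum is the point at infinity.
3G = the point at infinity.
Next 3H:
Repeated addition: build up to 3H.
2H: tangent at (3, 17): λ = (3·3² + 3)/(2·17) ≡ 7/11. 11⁻¹ ≡ 21 (mod 23), so λ ≡ 7·21 ≡ 9.
  x = λ² - 3 - 3 = 81 - 6 ≡ 6; y = λ·(3 - 6) - 17 ≡ 2. → (6, 2)
3H: (6, 2) + (3, 17). λ = (17 - 2)/(3 - 6) ≡ 15/20 mod 23. 20⁻¹ ≡ 15 (mod 23) since 20·15 = 300 ≡ 1, so λ ≡ 18.
  x = λ² - 6 - 3 = 324 - 9 ≡ 16; y = λ·(6 - 16) - 2 ≡ 2. → (16, 2)
3H = (16, 2).
Finally 3G + 3H:
the point at infinity + (16, 2) = (16, 2) (identity).

(16, 2)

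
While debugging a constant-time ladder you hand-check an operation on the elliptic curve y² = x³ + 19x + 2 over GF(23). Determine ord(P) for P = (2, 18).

2P: tangent at (2, 18): λ = (3·2² + 19)/(2·18) ≡ 8/13. 13⁻¹ ≡ 16 (mod 23), so λ ≡ 8·16 ≡ 13.
  x = λ² - 2 - 2 = 169 - 4 ≡ 4; y = λ·(2 - 4) - 18 ≡ 2. → (4, 2)
3P: (4, 2) + (2, 18). λ = (18 - 2)/(2 - 4) ≡ 16/21 mod 23. 21⁻¹ ≡ 11 (mod 23), so λ ≡ 15.
  x = λ² - 4 - 2 = 225 - 6 ≡ 12; y = λ·(4 - 12) - 2 ≡ 16. → (12, 16)
4P: (12, 16) + (2, 18). λ = (18 - 16)/(2 - 12) ≡ 2/13 mod 23. 13⁻¹ ≡ 16 (mod 23), so λ ≡ 9.
  x = λ² - 12 - 2 = 81 - 14 ≡ 21; y = λ·(12 - 21) - 16 ≡ 18. → (21, 18)
5P: (21, 18) + (2, 18). λ = (18 - 18)/(2 - 21) ≡ 0/4 mod 23. 4⁻¹ ≡ 6 (mod 23), so λ ≡ 0.
  x = λ² - 21 - 2 = 0 - 23 ≡ 0; y = λ·(21 - 0) - 18 ≡ 5. → (0, 5)
6P: (0, 5) + (2, 18). λ = (18 - 5)/(2 - 0) ≡ 13/2 mod 23. 2⁻¹ ≡ 12 (mod 23), so λ ≡ 18.
  x = λ² - 0 - 2 = 324 - 2 ≡ 0; y = λ·(0 - 0) - 5 ≡ 18. → (0, 18)
7P: (0, 18) + (2, 18). λ = (18 - 18)/(2 - 0) ≡ 0/2 mod 23. 2⁻¹ ≡ 12 (mod 23), so λ ≡ 0.
  x = λ² - 0 - 2 = 0 - 2 ≡ 21; y = λ·(0 - 21) - 18 ≡ 5. → (21, 5)
8P: (21, 5) + (2, 18). λ = (18 - 5)/(2 - 21) ≡ 13/4 mod 23. 4⁻¹ ≡ 6 (mod 23), so λ ≡ 9.
  x = λ² - 21 - 2 = 81 - 23 ≡ 12; y = λ·(21 - 12) - 5 ≡ 7. → (12, 7)
9P: (12, 7) + (2, 18). λ = (18 - 7)/(2 - 12) ≡ 11/13 mod 23. 13⁻¹ ≡ 16 (mod 23), so λ ≡ 15.
  x = λ² - 12 - 2 = 225 - 14 ≡ 4; y = λ·(12 - 4) - 7 ≡ 21. → (4, 21)
10P: (4, 21) + (2, 18). λ = (18 - 21)/(2 - 4) ≡ 20/21 mod 23. 21⁻¹ ≡ 11 (mod 23), so λ ≡ 13.
  x = λ² - 4 - 2 = 169 - 6 ≡ 2; y = λ·(4 - 2) - 21 ≡ 5. → (2, 5)
11P: (2, 5) + (2, 18): same x and y₁ ≡ -y₂, so the sum is the point at infinity.
11P = the point at infinity, so the order is 11.

11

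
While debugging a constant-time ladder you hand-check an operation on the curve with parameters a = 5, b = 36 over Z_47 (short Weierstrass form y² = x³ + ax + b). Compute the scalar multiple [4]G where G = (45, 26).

Double-and-add on 4 = (100)₂. Start with G = (45, 26) for the leading 1-bit.
double: tangent at (45, 26): λ = (3·45² + 5)/(2·26) ≡ 17/5. 5⁻¹ ≡ 19 (mod 47), so λ ≡ 17·19 ≡ 41.
  x = λ² - 45 - 45 = 1681 - 90 ≡ 40; y = λ·(45 - 40) - 26 ≡ 38. → (40, 38)
double: tangent at (40, 38): λ = (3·40² + 5)/(2·38) ≡ 11/29. 29⁻¹ ≡ 13 (mod 47) since 29·13 = 377 ≡ 1, so λ ≡ 11·13 ≡ 2.
  x = λ² - 40 - 40 = 4 - 80 ≡ 18; y = λ·(40 - 18) - 38 ≡ 6. → (18, 6)

(18, 6)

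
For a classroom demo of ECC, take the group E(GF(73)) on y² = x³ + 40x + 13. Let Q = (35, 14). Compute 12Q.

Repeated addition: build up to 12Q.
2Q: tangent at (35, 14): λ = (3·35² + 40)/(2·14) ≡ 65/28. 28⁻¹ ≡ 60 (mod 73), so λ ≡ 65·60 ≡ 31.
  x = λ² - 35 - 35 = 961 - 70 ≡ 15; y = λ·(35 - 15) - 14 ≡ 22. → (15, 22)
3Q: (15, 22) + (35, 14). λ = (14 - 22)/(35 - 15) ≡ 65/20 mod 73. 20⁻¹ ≡ 11 (mod 73), so λ ≡ 58.
  x = λ² - 15 - 35 = 3364 - 50 ≡ 29; y = λ·(15 - 29) - 22 ≡ 42. → (29, 42)
4Q: (29, 42) + (35, 14). λ = (14 - 42)/(35 - 29) ≡ 45/6 mod 73. 6⁻¹ ≡ 61 (mod 73), so λ ≡ 44.
  x = λ² - 29 - 35 = 1936 - 64 ≡ 47; y = λ·(29 - 47) - 42 ≡ 42. → (47, 42)
5Q: (47, 42) + (35, 14). λ = (14 - 42)/(35 - 47) ≡ 45/61 mod 73. 61⁻¹ ≡ 6 (mod 73), so λ ≡ 51.
  x = λ² - 47 - 35 = 2601 - 82 ≡ 37; y = λ·(47 - 37) - 42 ≡ 30. → (37, 30)
6Q: (37, 30) + (35, 14). λ = (14 - 30)/(35 - 37) ≡ 57/71 mod 73. 71⁻¹ ≡ 36 (mod 73), so λ ≡ 8.
  x = λ² - 37 - 35 = 64 - 72 ≡ 65; y = λ·(37 - 65) - 30 ≡ 38. → (65, 38)
7Q: (65, 38) + (35, 14). λ = (14 - 38)/(35 - 65) ≡ 49/43 mod 73. 43⁻¹ ≡ 17 (mod 73), so λ ≡ 30.
  x = λ² - 65 - 35 = 900 - 100 ≡ 70; y = λ·(65 - 70) - 38 ≡ 31. → (70, 31)
8Q: (70, 31) + (35, 14). λ = (14 - 31)/(35 - 70) ≡ 56/38 mod 73. 38⁻¹ ≡ 25 (mod 73) since 38·25 = 950 ≡ 1, so λ ≡ 13.
  x = λ² - 70 - 35 = 169 - 105 ≡ 64; y = λ·(70 - 64) - 31 ≡ 47. → (64, 47)
9Q: (64, 47) + (35, 14). λ = (14 - 47)/(35 - 64) ≡ 40/44 mod 73. 44⁻¹ ≡ 5 (mod 73) since 44·5 = 220 ≡ 1, so λ ≡ 54.
  x = λ² - 64 - 35 = 2916 - 99 ≡ 43; y = λ·(64 - 43) - 47 ≡ 65. → (43, 65)
10Q: (43, 65) + (35, 14). λ = (14 - 65)/(35 - 43) ≡ 22/65 mod 73. 65⁻¹ ≡ 9 (mod 73) since 65·9 = 585 ≡ 1, so λ ≡ 52.
  x = λ² - 43 - 35 = 2704 - 78 ≡ 71; y = λ·(43 - 71) - 65 ≡ 12. → (71, 12)
11Q: (71, 12) + (35, 14). λ = (14 - 12)/(35 - 71) ≡ 2/37 mod 73. 37⁻¹ ≡ 2 (mod 73), so λ ≡ 4.
  x = λ² - 71 - 35 = 16 - 106 ≡ 56; y = λ·(71 - 56) - 12 ≡ 48. → (56, 48)
12Q: (56, 48) + (35, 14). λ = (14 - 48)/(35 - 56) ≡ 39/52 mod 73. 52⁻¹ ≡ 66 (mod 73), so λ ≡ 19.
  x = λ² - 56 - 35 = 361 - 91 ≡ 51; y = λ·(56 - 51) - 48 ≡ 47. → (51, 47)

(51, 47)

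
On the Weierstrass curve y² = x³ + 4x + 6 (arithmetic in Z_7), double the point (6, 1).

tangent at (6, 1): λ = (3·6² + 4)/(2·1) ≡ 0/2. 2⁻¹ ≡ 4 (mod 7) since 2·4 = 8 ≡ 1, so λ ≡ 0·4 ≡ 0.
  x = λ² - 6 - 6 = 0 - 12 ≡ 2; y = λ·(6 - 2) - 1 ≡ 6. → (2, 6)

(2, 6)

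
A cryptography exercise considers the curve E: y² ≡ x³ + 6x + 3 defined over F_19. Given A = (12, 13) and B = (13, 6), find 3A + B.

First 3A:
Repeated addition: build up to 3A.
2A: tangent at (12, 13): λ = (3·12² + 6)/(2·13) ≡ 1/7. 7⁻¹ ≡ 11 (mod 19), so λ ≡ 1·11 ≡ 11.
  x = λ² - 12 - 12 = 121 - 24 ≡ 2; y = λ·(12 - 2) - 13 ≡ 2. → (2, 2)
3A: (2, 2) + (12, 13). λ = (13 - 2)/(12 - 2) ≡ 11/10 mod 19. 10⁻¹ ≡ 2 (mod 19), so λ ≡ 3.
  x = λ² - 2 - 12 = 9 - 14 ≡ 14; y = λ·(2 - 14) - 2 ≡ 0. → (14, 0)
3A = (14, 0).
Finally 3A + B:
(14, 0) + (13, 6). λ = (6 - 0)/(13 - 14) ≡ 6/18 mod 19. 18⁻¹ ≡ 18 (mod 19), so λ ≡ 13.
  x = λ² - 14 - 13 = 169 - 27 ≡ 9; y = λ·(14 - 9) - 0 ≡ 8. → (9, 8)

(9, 8)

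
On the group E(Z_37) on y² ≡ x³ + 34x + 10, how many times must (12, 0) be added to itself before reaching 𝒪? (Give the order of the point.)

2

2P: (12, 0) + (12, 0): same x and y₁ ≡ -y₂, so the sum is 𝒪.
2P = 𝒪, so the order is 2.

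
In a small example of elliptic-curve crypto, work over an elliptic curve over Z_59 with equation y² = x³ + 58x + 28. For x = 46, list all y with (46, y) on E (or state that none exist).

26, 33

x³ + 58x + 28 = 100032 ≡ 27 (mod 59).
Square roots of 27 mod 59: 26 and 33 (since 26² = 676 ≡ 27).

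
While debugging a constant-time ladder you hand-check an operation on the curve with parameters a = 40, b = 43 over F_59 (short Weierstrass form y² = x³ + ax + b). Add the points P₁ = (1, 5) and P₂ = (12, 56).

(1, 5) + (12, 56). λ = (56 - 5)/(12 - 1) ≡ 51/11 mod 59. 11⁻¹ ≡ 43 (mod 59), so λ ≡ 10.
  x = λ² - 1 - 12 = 100 - 13 ≡ 28; y = λ·(1 - 28) - 5 ≡ 20. → (28, 20)

(28, 20)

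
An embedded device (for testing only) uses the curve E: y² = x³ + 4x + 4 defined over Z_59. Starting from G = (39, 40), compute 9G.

(11, 9)

Double-and-add on 9 = (1001)₂. Start with G = (39, 40) for the leading 1-bit.
double: tangent at (39, 40): λ = (3·39² + 4)/(2·40) ≡ 24/21. 21⁻¹ ≡ 45 (mod 59), so λ ≡ 24·45 ≡ 18.
  x = λ² - 39 - 39 = 324 - 78 ≡ 10; y = λ·(39 - 10) - 40 ≡ 10. → (10, 10)
double: tangent at (10, 10): λ = (3·10² + 4)/(2·10) ≡ 9/20. 20⁻¹ ≡ 3 (mod 59), so λ ≡ 9·3 ≡ 27.
  x = λ² - 10 - 10 = 729 - 20 ≡ 1; y = λ·(10 - 1) - 10 ≡ 56. → (1, 56)
double: tangent at (1, 56): λ = (3·1² + 4)/(2·56) ≡ 7/53. 53⁻¹ ≡ 49 (mod 59), so λ ≡ 7·49 ≡ 48.
  x = λ² - 1 - 1 = 2304 - 2 ≡ 1; y = λ·(1 - 1) - 56 ≡ 3. → (1, 3)
add G: (1, 3) + (39, 40). λ = (40 - 3)/(39 - 1) ≡ 37/38 mod 59. 38⁻¹ ≡ 14 (mod 59), so λ ≡ 46.
  x = λ² - 1 - 39 = 2116 - 40 ≡ 11; y = λ·(1 - 11) - 3 ≡ 9. → (11, 9)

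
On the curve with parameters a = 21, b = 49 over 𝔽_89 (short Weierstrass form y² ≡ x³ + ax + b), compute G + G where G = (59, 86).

(21, 36)

tangent at (59, 86): λ = (3·59² + 21)/(2·86) ≡ 51/83. 83⁻¹ ≡ 74 (mod 89), so λ ≡ 51·74 ≡ 36.
  x = λ² - 59 - 59 = 1296 - 118 ≡ 21; y = λ·(59 - 21) - 86 ≡ 36. → (21, 36)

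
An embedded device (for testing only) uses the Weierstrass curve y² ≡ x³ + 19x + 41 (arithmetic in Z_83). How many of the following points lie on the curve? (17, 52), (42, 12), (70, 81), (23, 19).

(17, 52): 52² ≡ 48, rhs ≡ 48 → on.
(42, 12): 12² ≡ 61, rhs ≡ 61 → on.
(70, 81): 81² ≡ 4, rhs ≡ 4 → on.
(23, 19): 19² ≡ 29, rhs ≡ 29 → on.

4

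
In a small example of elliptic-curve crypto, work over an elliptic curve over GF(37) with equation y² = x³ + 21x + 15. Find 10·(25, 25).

Write Q = (25, 25).
Repeated addition: build up to 10Q.
2Q: tangent at (25, 25): λ = (3·25² + 21)/(2·25) ≡ 9/13. 13⁻¹ ≡ 20 (mod 37) since 13·20 = 260 ≡ 1, so λ ≡ 9·20 ≡ 32.
  x = λ² - 25 - 25 = 1024 - 50 ≡ 12; y = λ·(25 - 12) - 25 ≡ 21. → (12, 21)
3Q: (12, 21) + (25, 25). λ = (25 - 21)/(25 - 12) ≡ 4/13 mod 37. 13⁻¹ ≡ 20 (mod 37) since 13·20 = 260 ≡ 1, so λ ≡ 6.
  x = λ² - 12 - 25 = 36 - 37 ≡ 36; y = λ·(12 - 36) - 21 ≡ 20. → (36, 20)
4Q: (36, 20) + (25, 25). λ = (25 - 20)/(25 - 36) ≡ 5/26 mod 37. 26⁻¹ ≡ 10 (mod 37), so λ ≡ 13.
  x = λ² - 36 - 25 = 169 - 61 ≡ 34; y = λ·(36 - 34) - 20 ≡ 6. → (34, 6)
5Q: (34, 6) + (25, 25). λ = (25 - 6)/(25 - 34) ≡ 19/28 mod 37. 28⁻¹ ≡ 4 (mod 37), so λ ≡ 2.
  x = λ² - 34 - 25 = 4 - 59 ≡ 19; y = λ·(34 - 19) - 6 ≡ 24. → (19, 24)
6Q: (19, 24) + (25, 25). λ = (25 - 24)/(25 - 19) ≡ 1/6 mod 37. 6⁻¹ ≡ 31 (mod 37), so λ ≡ 31.
  x = λ² - 19 - 25 = 961 - 44 ≡ 29; y = λ·(19 - 29) - 24 ≡ 36. → (29, 36)
7Q: (29, 36) + (25, 25). λ = (25 - 36)/(25 - 29) ≡ 26/33 mod 37. 33⁻¹ ≡ 9 (mod 37), so λ ≡ 12.
  x = λ² - 29 - 25 = 144 - 54 ≡ 16; y = λ·(29 - 16) - 36 ≡ 9. → (16, 9)
8Q: (16, 9) + (25, 25). λ = (25 - 9)/(25 - 16) ≡ 16/9 mod 37. 9⁻¹ ≡ 33 (mod 37), so λ ≡ 10.
  x = λ² - 16 - 25 = 100 - 41 ≡ 22; y = λ·(16 - 22) - 9 ≡ 5. → (22, 5)
9Q: (22, 5) + (25, 25). λ = (25 - 5)/(25 - 22) ≡ 20/3 mod 37. 3⁻¹ ≡ 25 (mod 37) since 3·25 = 75 ≡ 1, so λ ≡ 19.
  x = λ² - 22 - 25 = 361 - 47 ≡ 18; y = λ·(22 - 18) - 5 ≡ 34. → (18, 34)
10Q: (18, 34) + (25, 25). λ = (25 - 34)/(25 - 18) ≡ 28/7 mod 37. 7⁻¹ ≡ 16 (mod 37) since 7·16 = 112 ≡ 1, so λ ≡ 4.
  x = λ² - 18 - 25 = 16 - 43 ≡ 10; y = λ·(18 - 10) - 34 ≡ 35. → (10, 35)

(10, 35)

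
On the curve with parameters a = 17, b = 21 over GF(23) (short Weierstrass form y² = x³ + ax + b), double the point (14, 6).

(7, 0)

tangent at (14, 6): λ = (3·14² + 17)/(2·6) ≡ 7/12. 12⁻¹ ≡ 2 (mod 23), so λ ≡ 7·2 ≡ 14.
  x = λ² - 14 - 14 = 196 - 28 ≡ 7; y = λ·(14 - 7) - 6 ≡ 0. → (7, 0)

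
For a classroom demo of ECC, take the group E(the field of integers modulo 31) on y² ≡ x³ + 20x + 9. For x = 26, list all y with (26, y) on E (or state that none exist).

x³ + 20x + 9 = 18105 ≡ 1 (mod 31).
Square roots of 1 mod 31: 1 and 30 (since 1² = 1 ≡ 1).

1, 30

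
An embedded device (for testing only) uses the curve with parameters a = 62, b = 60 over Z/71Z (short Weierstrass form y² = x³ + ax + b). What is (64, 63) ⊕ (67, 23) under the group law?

(64, 63) + (67, 23). λ = (23 - 63)/(67 - 64) ≡ 31/3 mod 71. 3⁻¹ ≡ 24 (mod 71) since 3·24 = 72 ≡ 1, so λ ≡ 34.
  x = λ² - 64 - 67 = 1156 - 131 ≡ 31; y = λ·(64 - 31) - 63 ≡ 65. → (31, 65)

(31, 65)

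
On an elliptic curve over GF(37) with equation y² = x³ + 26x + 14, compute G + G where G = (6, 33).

tangent at (6, 33): λ = (3·6² + 26)/(2·33) ≡ 23/29. 29⁻¹ ≡ 23 (mod 37), so λ ≡ 23·23 ≡ 11.
  x = λ² - 6 - 6 = 121 - 12 ≡ 35; y = λ·(6 - 35) - 33 ≡ 18. → (35, 18)

(35, 18)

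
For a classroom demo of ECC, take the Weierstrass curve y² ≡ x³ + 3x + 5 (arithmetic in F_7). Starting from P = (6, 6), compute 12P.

(4, 5)

Double-and-add on 12 = (1100)₂. Start with P = (6, 6) for the leading 1-bit.
double: tangent at (6, 6): λ = (3·6² + 3)/(2·6) ≡ 6/5. 5⁻¹ ≡ 3 (mod 7) since 5·3 = 15 ≡ 1, so λ ≡ 6·3 ≡ 4.
  x = λ² - 6 - 6 = 16 - 12 ≡ 4; y = λ·(6 - 4) - 6 ≡ 2. → (4, 2)
add P: (4, 2) + (6, 6). λ = (6 - 2)/(6 - 4) ≡ 4/2 mod 7. 2⁻¹ ≡ 4 (mod 7) since 2·4 = 8 ≡ 1, so λ ≡ 2.
  x = λ² - 4 - 6 = 4 - 10 ≡ 1; y = λ·(4 - 1) - 2 ≡ 4. → (1, 4)
double: tangent at (1, 4): λ = (3·1² + 3)/(2·4) ≡ 6/1. 1⁻¹ ≡ 1 (mod 7) since 1·1 = 1 ≡ 1, so λ ≡ 6·1 ≡ 6.
  x = λ² - 1 - 1 = 36 - 2 ≡ 6; y = λ·(1 - 6) - 4 ≡ 1. → (6, 1)
double: tangent at (6, 1): λ = (3·6² + 3)/(2·1) ≡ 6/2. 2⁻¹ ≡ 4 (mod 7), so λ ≡ 6·4 ≡ 3.
  x = λ² - 6 - 6 = 9 - 12 ≡ 4; y = λ·(6 - 4) - 1 ≡ 5. → (4, 5)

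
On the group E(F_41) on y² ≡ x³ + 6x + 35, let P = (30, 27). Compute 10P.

Double-and-add on 10 = (1010)₂. Start with P = (30, 27) for the leading 1-bit.
double: tangent at (30, 27): λ = (3·30² + 6)/(2·27) ≡ 0/13. 13⁻¹ ≡ 19 (mod 41), so λ ≡ 0·19 ≡ 0.
  x = λ² - 30 - 30 = 0 - 60 ≡ 22; y = λ·(30 - 22) - 27 ≡ 14. → (22, 14)
double: tangent at (22, 14): λ = (3·22² + 6)/(2·14) ≡ 23/28. 28⁻¹ ≡ 22 (mod 41) since 28·22 = 616 ≡ 1, so λ ≡ 23·22 ≡ 14.
  x = λ² - 22 - 22 = 196 - 44 ≡ 29; y = λ·(22 - 29) - 14 ≡ 11. → (29, 11)
add P: (29, 11) + (30, 27). λ = (27 - 11)/(30 - 29) ≡ 16/1 mod 41. 1⁻¹ ≡ 1 (mod 41), so λ ≡ 16.
  x = λ² - 29 - 30 = 256 - 59 ≡ 33; y = λ·(29 - 33) - 11 ≡ 7. → (33, 7)
double: tangent at (33, 7): λ = (3·33² + 6)/(2·7) ≡ 34/14. 14⁻¹ ≡ 3 (mod 41) since 14·3 = 42 ≡ 1, so λ ≡ 34·3 ≡ 20.
  x = λ² - 33 - 33 = 400 - 66 ≡ 6; y = λ·(33 - 6) - 7 ≡ 0. → (6, 0)

(6, 0)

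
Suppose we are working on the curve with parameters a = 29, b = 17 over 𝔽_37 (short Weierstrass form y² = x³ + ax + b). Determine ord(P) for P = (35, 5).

2P: tangent at (35, 5): λ = (3·35² + 29)/(2·5) ≡ 4/10. 10⁻¹ ≡ 26 (mod 37), so λ ≡ 4·26 ≡ 30.
  x = λ² - 35 - 35 = 900 - 70 ≡ 16; y = λ·(35 - 16) - 5 ≡ 10. → (16, 10)
3P: (16, 10) + (35, 5). λ = (5 - 10)/(35 - 16) ≡ 32/19 mod 37. 19⁻¹ ≡ 2 (mod 37), so λ ≡ 27.
  x = λ² - 16 - 35 = 729 - 51 ≡ 12; y = λ·(16 - 12) - 10 ≡ 24. → (12, 24)
4P: (12, 24) + (35, 5). λ = (5 - 24)/(35 - 12) ≡ 18/23 mod 37. 23⁻¹ ≡ 29 (mod 37) since 23·29 = 667 ≡ 1, so λ ≡ 4.
  x = λ² - 12 - 35 = 16 - 47 ≡ 6; y = λ·(12 - 6) - 24 ≡ 0. → (6, 0)
5P: (6, 0) + (35, 5). λ = (5 - 0)/(35 - 6) ≡ 5/29 mod 37. 29⁻¹ ≡ 23 (mod 37) since 29·23 = 667 ≡ 1, so λ ≡ 4.
  x = λ² - 6 - 35 = 16 - 41 ≡ 12; y = λ·(6 - 12) - 0 ≡ 13. → (12, 13)
6P: (12, 13) + (35, 5). λ = (5 - 13)/(35 - 12) ≡ 29/23 mod 37. 23⁻¹ ≡ 29 (mod 37), so λ ≡ 27.
  x = λ² - 12 - 35 = 729 - 47 ≡ 16; y = λ·(12 - 16) - 13 ≡ 27. → (16, 27)
7P: (16, 27) + (35, 5). λ = (5 - 27)/(35 - 16) ≡ 15/19 mod 37. 19⁻¹ ≡ 2 (mod 37) since 19·2 = 38 ≡ 1, so λ ≡ 30.
  x = λ² - 16 - 35 = 900 - 51 ≡ 35; y = λ·(16 - 35) - 27 ≡ 32. → (35, 32)
8P: (35, 32) + (35, 5): same x and y₁ ≡ -y₂, so the sum is ∞.
8P = ∞, so the order is 8.

8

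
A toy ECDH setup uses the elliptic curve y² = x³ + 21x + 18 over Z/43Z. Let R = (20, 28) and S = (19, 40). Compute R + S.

(20, 28) + (19, 40). λ = (40 - 28)/(19 - 20) ≡ 12/42 mod 43. 42⁻¹ ≡ 42 (mod 43), so λ ≡ 31.
  x = λ² - 20 - 19 = 961 - 39 ≡ 19; y = λ·(20 - 19) - 28 ≡ 3. → (19, 3)

(19, 3)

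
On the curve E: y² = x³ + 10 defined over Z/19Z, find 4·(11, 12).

(8, 16)

Write Q = (11, 12).
Double-and-add on 4 = (100)₂. Start with Q = (11, 12) for the leading 1-bit.
double: tangent at (11, 12): λ = (3·11² + 0)/(2·12) ≡ 2/5. 5⁻¹ ≡ 4 (mod 19), so λ ≡ 2·4 ≡ 8.
  x = λ² - 11 - 11 = 64 - 22 ≡ 4; y = λ·(11 - 4) - 12 ≡ 6. → (4, 6)
double: tangent at (4, 6): λ = (3·4² + 0)/(2·6) ≡ 10/12. 12⁻¹ ≡ 8 (mod 19), so λ ≡ 10·8 ≡ 4.
  x = λ² - 4 - 4 = 16 - 8 ≡ 8; y = λ·(4 - 8) - 6 ≡ 16. → (8, 16)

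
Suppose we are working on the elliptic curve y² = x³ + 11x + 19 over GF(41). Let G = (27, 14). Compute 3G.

(26, 28)

Repeated addition: build up to 3G.
2G: tangent at (27, 14): λ = (3·27² + 11)/(2·14) ≡ 25/28. 28⁻¹ ≡ 22 (mod 41) since 28·22 = 616 ≡ 1, so λ ≡ 25·22 ≡ 17.
  x = λ² - 27 - 27 = 289 - 54 ≡ 30; y = λ·(27 - 30) - 14 ≡ 17. → (30, 17)
3G: (30, 17) + (27, 14). λ = (14 - 17)/(27 - 30) ≡ 38/38 mod 41. 38⁻¹ ≡ 27 (mod 41), so λ ≡ 1.
  x = λ² - 30 - 27 = 1 - 57 ≡ 26; y = λ·(30 - 26) - 17 ≡ 28. → (26, 28)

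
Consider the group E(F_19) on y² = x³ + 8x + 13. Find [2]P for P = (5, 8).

tangent at (5, 8): λ = (3·5² + 8)/(2·8) ≡ 7/16. 16⁻¹ ≡ 6 (mod 19), so λ ≡ 7·6 ≡ 4.
  x = λ² - 5 - 5 = 16 - 10 ≡ 6; y = λ·(5 - 6) - 8 ≡ 7. → (6, 7)

(6, 7)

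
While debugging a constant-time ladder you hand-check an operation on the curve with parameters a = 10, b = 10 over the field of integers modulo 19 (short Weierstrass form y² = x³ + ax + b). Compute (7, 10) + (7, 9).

The two points share x = 7 and their y-coordinates satisfy 10 + 9 ≡ 0 (mod 19), so they are inverses. Their sum is O.

O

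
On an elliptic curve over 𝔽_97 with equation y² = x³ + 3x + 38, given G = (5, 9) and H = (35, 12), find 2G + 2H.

(83, 68)

First 2G:
Repeated addition: build up to 2G.
2G: tangent at (5, 9): λ = (3·5² + 3)/(2·9) ≡ 78/18. 18⁻¹ ≡ 27 (mod 97), so λ ≡ 78·27 ≡ 69.
  x = λ² - 5 - 5 = 4761 - 10 ≡ 95; y = λ·(5 - 95) - 9 ≡ 86. → (95, 86)
2G = (95, 86).
Next 2H:
Repeated addition: build up to 2H.
2H: tangent at (35, 12): λ = (3·35² + 3)/(2·12) ≡ 89/24. 24⁻¹ ≡ 93 (mod 97), so λ ≡ 89·93 ≡ 32.
  x = λ² - 35 - 35 = 1024 - 70 ≡ 81; y = λ·(35 - 81) - 12 ≡ 68. → (81, 68)
2H = (81, 68).
Finally 2G + 2H:
(95, 86) + (81, 68). λ = (68 - 86)/(81 - 95) ≡ 79/83 mod 97. 83⁻¹ ≡ 90 (mod 97), so λ ≡ 29.
  x = λ² - 95 - 81 = 841 - 176 ≡ 83; y = λ·(95 - 83) - 86 ≡ 68. → (83, 68)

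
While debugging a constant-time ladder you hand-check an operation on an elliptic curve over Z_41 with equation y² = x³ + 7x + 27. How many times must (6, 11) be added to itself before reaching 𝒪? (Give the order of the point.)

12

2P: tangent at (6, 11): λ = (3·6² + 7)/(2·11) ≡ 33/22. 22⁻¹ ≡ 28 (mod 41), so λ ≡ 33·28 ≡ 22.
  x = λ² - 6 - 6 = 484 - 12 ≡ 21; y = λ·(6 - 21) - 11 ≡ 28. → (21, 28)
3P: (21, 28) + (6, 11). λ = (11 - 28)/(6 - 21) ≡ 24/26 mod 41. 26⁻¹ ≡ 30 (mod 41) since 26·30 = 780 ≡ 1, so λ ≡ 23.
  x = λ² - 21 - 6 = 529 - 27 ≡ 10; y = λ·(21 - 10) - 28 ≡ 20. → (10, 20)
4P: (10, 20) + (6, 11). λ = (11 - 20)/(6 - 10) ≡ 32/37 mod 41. 37⁻¹ ≡ 10 (mod 41), so λ ≡ 33.
  x = λ² - 10 - 6 = 1089 - 16 ≡ 7; y = λ·(10 - 7) - 20 ≡ 38. → (7, 38)
5P: (7, 38) + (6, 11). λ = (11 - 38)/(6 - 7) ≡ 14/40 mod 41. 40⁻¹ ≡ 40 (mod 41), so λ ≡ 27.
  x = λ² - 7 - 6 = 729 - 13 ≡ 19; y = λ·(7 - 19) - 38 ≡ 7. → (19, 7)
6P: (19, 7) + (6, 11). λ = (11 - 7)/(6 - 19) ≡ 4/28 mod 41. 28⁻¹ ≡ 22 (mod 41), so λ ≡ 6.
  x = λ² - 19 - 6 = 36 - 25 ≡ 11; y = λ·(19 - 11) - 7 ≡ 0. → (11, 0)
7P: (11, 0) + (6, 11). λ = (11 - 0)/(6 - 11) ≡ 11/36 mod 41. 36⁻¹ ≡ 8 (mod 41) since 36·8 = 288 ≡ 1, so λ ≡ 6.
  x = λ² - 11 - 6 = 36 - 17 ≡ 19; y = λ·(11 - 19) - 0 ≡ 34. → (19, 34)
8P: (19, 34) + (6, 11). λ = (11 - 34)/(6 - 19) ≡ 18/28 mod 41. 28⁻¹ ≡ 22 (mod 41), so λ ≡ 27.
  x = λ² - 19 - 6 = 729 - 25 ≡ 7; y = λ·(19 - 7) - 34 ≡ 3. → (7, 3)
9P: (7, 3) + (6, 11). λ = (11 - 3)/(6 - 7) ≡ 8/40 mod 41. 40⁻¹ ≡ 40 (mod 41), so λ ≡ 33.
  x = λ² - 7 - 6 = 1089 - 13 ≡ 10; y = λ·(7 - 10) - 3 ≡ 21. → (10, 21)
10P: (10, 21) + (6, 11). λ = (11 - 21)/(6 - 10) ≡ 31/37 mod 41. 37⁻¹ ≡ 10 (mod 41), so λ ≡ 23.
  x = λ² - 10 - 6 = 529 - 16 ≡ 21; y = λ·(10 - 21) - 21 ≡ 13. → (21, 13)
11P: (21, 13) + (6, 11). λ = (11 - 13)/(6 - 21) ≡ 39/26 mod 41. 26⁻¹ ≡ 30 (mod 41) since 26·30 = 780 ≡ 1, so λ ≡ 22.
  x = λ² - 21 - 6 = 484 - 27 ≡ 6; y = λ·(21 - 6) - 13 ≡ 30. → (6, 30)
12P: (6, 30) + (6, 11): same x and y₁ ≡ -y₂, so the sum is 𝒪.
12P = 𝒪, so the order is 12.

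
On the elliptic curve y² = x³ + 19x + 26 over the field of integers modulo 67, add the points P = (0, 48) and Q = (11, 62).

(10, 55)

(0, 48) + (11, 62). λ = (62 - 48)/(11 - 0) ≡ 14/11 mod 67. 11⁻¹ ≡ 61 (mod 67), so λ ≡ 50.
  x = λ² - 0 - 11 = 2500 - 11 ≡ 10; y = λ·(0 - 10) - 48 ≡ 55. → (10, 55)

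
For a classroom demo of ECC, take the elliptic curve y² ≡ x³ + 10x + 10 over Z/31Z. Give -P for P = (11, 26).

(11, 5)

-(11, 26) = (11, -26 mod 31) = (11, 5).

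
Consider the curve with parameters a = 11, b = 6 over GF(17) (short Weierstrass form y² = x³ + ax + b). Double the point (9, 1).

tangent at (9, 1): λ = (3·9² + 11)/(2·1) ≡ 16/2. 2⁻¹ ≡ 9 (mod 17) since 2·9 = 18 ≡ 1, so λ ≡ 16·9 ≡ 8.
  x = λ² - 9 - 9 = 64 - 18 ≡ 12; y = λ·(9 - 12) - 1 ≡ 9. → (12, 9)

(12, 9)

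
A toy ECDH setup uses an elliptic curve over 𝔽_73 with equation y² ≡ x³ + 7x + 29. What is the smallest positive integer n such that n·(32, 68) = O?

2P: tangent at (32, 68): λ = (3·32² + 7)/(2·68) ≡ 13/63. 63⁻¹ ≡ 51 (mod 73), so λ ≡ 13·51 ≡ 6.
  x = λ² - 32 - 32 = 36 - 64 ≡ 45; y = λ·(32 - 45) - 68 ≡ 0. → (45, 0)
3P: (45, 0) + (32, 68). λ = (68 - 0)/(32 - 45) ≡ 68/60 mod 73. 60⁻¹ ≡ 28 (mod 73), so λ ≡ 6.
  x = λ² - 45 - 32 = 36 - 77 ≡ 32; y = λ·(45 - 32) - 0 ≡ 5. → (32, 5)
4P: (32, 5) + (32, 68): same x and y₁ ≡ -y₂, so the sum is O.
4P = O, so the order is 4.

4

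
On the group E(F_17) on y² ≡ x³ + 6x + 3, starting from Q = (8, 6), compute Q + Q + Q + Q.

(15, 0)

Repeated addition: build up to 4Q.
2Q: tangent at (8, 6): λ = (3·8² + 6)/(2·6) ≡ 11/12. 12⁻¹ ≡ 10 (mod 17) since 12·10 = 120 ≡ 1, so λ ≡ 11·10 ≡ 8.
  x = λ² - 8 - 8 = 64 - 16 ≡ 14; y = λ·(8 - 14) - 6 ≡ 14. → (14, 14)
3Q: (14, 14) + (8, 6). λ = (6 - 14)/(8 - 14) ≡ 9/11 mod 17. 11⁻¹ ≡ 14 (mod 17), so λ ≡ 7.
  x = λ² - 14 - 8 = 49 - 22 ≡ 10; y = λ·(14 - 10) - 14 ≡ 14. → (10, 14)
4Q: (10, 14) + (8, 6). λ = (6 - 14)/(8 - 10) ≡ 9/15 mod 17. 15⁻¹ ≡ 8 (mod 17), so λ ≡ 4.
  x = λ² - 10 - 8 = 16 - 18 ≡ 15; y = λ·(10 - 15) - 14 ≡ 0. → (15, 0)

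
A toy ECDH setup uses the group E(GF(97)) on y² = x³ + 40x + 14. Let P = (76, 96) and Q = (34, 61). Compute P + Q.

(76, 96) + (34, 61). λ = (61 - 96)/(34 - 76) ≡ 62/55 mod 97. 55⁻¹ ≡ 30 (mod 97), so λ ≡ 17.
  x = λ² - 76 - 34 = 289 - 110 ≡ 82; y = λ·(76 - 82) - 96 ≡ 93. → (82, 93)

(82, 93)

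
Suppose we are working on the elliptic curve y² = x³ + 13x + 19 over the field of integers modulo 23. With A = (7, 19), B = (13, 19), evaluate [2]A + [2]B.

First 2A:
Repeated addition: build up to 2A.
2A: tangent at (7, 19): λ = (3·7² + 13)/(2·19) ≡ 22/15. 15⁻¹ ≡ 20 (mod 23), so λ ≡ 22·20 ≡ 3.
  x = λ² - 7 - 7 = 9 - 14 ≡ 18; y = λ·(7 - 18) - 19 ≡ 17. → (18, 17)
2A = (18, 17).
Next 2B:
Repeated addition: build up to 2B.
2B: tangent at (13, 19): λ = (3·13² + 13)/(2·19) ≡ 14/15. 15⁻¹ ≡ 20 (mod 23) since 15·20 = 300 ≡ 1, so λ ≡ 14·20 ≡ 4.
  x = λ² - 13 - 13 = 16 - 26 ≡ 13; y = λ·(13 - 13) - 19 ≡ 4. → (13, 4)
2B = (13, 4).
Finally 2A + 2B:
(18, 17) + (13, 4). λ = (4 - 17)/(13 - 18) ≡ 10/18 mod 23. 18⁻¹ ≡ 9 (mod 23), so λ ≡ 21.
  x = λ² - 18 - 13 = 441 - 31 ≡ 19; y = λ·(18 - 19) - 17 ≡ 8. → (19, 8)

(19, 8)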